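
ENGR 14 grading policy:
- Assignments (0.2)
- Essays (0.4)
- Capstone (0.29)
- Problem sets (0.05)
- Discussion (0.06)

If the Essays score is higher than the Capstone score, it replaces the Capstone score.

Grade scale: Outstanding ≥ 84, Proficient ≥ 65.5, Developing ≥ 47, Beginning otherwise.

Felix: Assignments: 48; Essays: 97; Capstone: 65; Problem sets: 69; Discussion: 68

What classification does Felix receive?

Outstanding

Essays (97) > Capstone (65), so Capstone counts as 97.
Weighted total:
  Assignments 48 × 0.2 = 9.6
  Essays 97 × 0.4 = 38.8
  Capstone 97 × 0.29 = 28.13
  Problem sets 69 × 0.05 = 3.45
  Discussion 68 × 0.06 = 4.08
Sum = 84.06
84.06 ≥ 84 → Outstanding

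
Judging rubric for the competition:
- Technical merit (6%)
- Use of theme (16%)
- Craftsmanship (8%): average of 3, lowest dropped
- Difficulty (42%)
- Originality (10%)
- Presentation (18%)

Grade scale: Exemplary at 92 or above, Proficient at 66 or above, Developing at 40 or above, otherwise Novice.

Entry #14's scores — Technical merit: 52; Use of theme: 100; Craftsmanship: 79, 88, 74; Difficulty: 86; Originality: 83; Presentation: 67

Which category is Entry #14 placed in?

Craftsmanship: drop 74 → average of remaining 2 = 167/2 = 83.5
Weighted total:
  Technical merit 52 × 0.06 = 3.12
  Use of theme 100 × 0.16 = 16
  Craftsmanship 83.5 × 0.08 = 6.68
  Difficulty 86 × 0.42 = 36.12
  Originality 83 × 0.1 = 8.3
  Presentation 67 × 0.18 = 12.06
Sum = 82.28
82.28 is ≥ 66 and < 92 → Proficient

Proficient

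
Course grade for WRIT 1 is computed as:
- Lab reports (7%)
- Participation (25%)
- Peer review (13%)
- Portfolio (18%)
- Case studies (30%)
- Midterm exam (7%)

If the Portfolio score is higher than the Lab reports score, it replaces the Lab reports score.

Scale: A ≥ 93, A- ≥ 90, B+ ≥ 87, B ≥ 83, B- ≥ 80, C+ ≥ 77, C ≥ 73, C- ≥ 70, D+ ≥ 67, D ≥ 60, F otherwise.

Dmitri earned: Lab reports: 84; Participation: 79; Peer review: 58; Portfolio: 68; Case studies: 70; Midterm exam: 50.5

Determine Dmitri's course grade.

Portfolio (68) ≤ Lab reports (84), so Lab reports stays at 84.
Weighted total:
  Lab reports 84 × 0.07 = 5.88
  Participation 79 × 0.25 = 19.75
  Peer review 58 × 0.13 = 7.54
  Portfolio 68 × 0.18 = 12.24
  Case studies 70 × 0.3 = 21
  Midterm exam 50.5 × 0.07 = 3.535
Sum = 69.945
69.945 is ≥ 67 and < 70 → D+

D+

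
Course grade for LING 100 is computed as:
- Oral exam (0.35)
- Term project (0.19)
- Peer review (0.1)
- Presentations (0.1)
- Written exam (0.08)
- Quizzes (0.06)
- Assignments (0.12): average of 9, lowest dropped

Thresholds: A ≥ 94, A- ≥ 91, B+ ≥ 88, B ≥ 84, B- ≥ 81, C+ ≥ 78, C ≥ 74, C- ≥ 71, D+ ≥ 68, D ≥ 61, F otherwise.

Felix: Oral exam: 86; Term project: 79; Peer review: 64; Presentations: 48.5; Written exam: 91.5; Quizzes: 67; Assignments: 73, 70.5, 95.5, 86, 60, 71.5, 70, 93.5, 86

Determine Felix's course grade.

Assignments: drop 60 → average of remaining 8 = 646/8 = 80.75
Weighted total:
  Oral exam 86 × 0.35 = 30.1
  Term project 79 × 0.19 = 15.01
  Peer review 64 × 0.1 = 6.4
  Presentations 48.5 × 0.1 = 4.85
  Written exam 91.5 × 0.08 = 7.32
  Quizzes 67 × 0.06 = 4.02
  Assignments 80.75 × 0.12 = 9.69
Sum = 77.39
77.39 is ≥ 74 and < 78 → C

C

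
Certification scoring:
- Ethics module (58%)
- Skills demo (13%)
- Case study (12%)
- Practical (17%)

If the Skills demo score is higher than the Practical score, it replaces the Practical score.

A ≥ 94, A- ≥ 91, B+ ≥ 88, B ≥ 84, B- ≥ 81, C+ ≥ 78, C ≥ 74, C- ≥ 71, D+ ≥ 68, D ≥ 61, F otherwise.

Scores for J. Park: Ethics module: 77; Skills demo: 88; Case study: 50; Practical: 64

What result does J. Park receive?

Skills demo (88) > Practical (64), so Practical counts as 88.
Weighted total:
  Ethics module 77 × 0.58 = 44.66
  Skills demo 88 × 0.13 = 11.44
  Case study 50 × 0.12 = 6
  Practical 88 × 0.17 = 14.96
Sum = 77.06
77.06 is ≥ 74 and < 78 → C

C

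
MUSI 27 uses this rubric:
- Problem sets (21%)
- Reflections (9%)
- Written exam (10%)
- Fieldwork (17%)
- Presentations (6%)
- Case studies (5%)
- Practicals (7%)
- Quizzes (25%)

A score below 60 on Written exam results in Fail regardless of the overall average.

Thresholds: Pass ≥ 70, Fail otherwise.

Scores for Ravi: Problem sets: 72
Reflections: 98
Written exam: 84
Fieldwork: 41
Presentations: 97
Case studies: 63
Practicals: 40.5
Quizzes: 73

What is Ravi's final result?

Fail

Written exam score 84 ≥ 60: minimum met.
Weighted total:
  Problem sets 72 × 0.21 = 15.12
  Reflections 98 × 0.09 = 8.82
  Written exam 84 × 0.1 = 8.4
  Fieldwork 41 × 0.17 = 6.97
  Presentations 97 × 0.06 = 5.82
  Case studies 63 × 0.05 = 3.15
  Practicals 40.5 × 0.07 = 2.835
  Quizzes 73 × 0.25 = 18.25
Sum = 69.365
69.365 < 70 → Fail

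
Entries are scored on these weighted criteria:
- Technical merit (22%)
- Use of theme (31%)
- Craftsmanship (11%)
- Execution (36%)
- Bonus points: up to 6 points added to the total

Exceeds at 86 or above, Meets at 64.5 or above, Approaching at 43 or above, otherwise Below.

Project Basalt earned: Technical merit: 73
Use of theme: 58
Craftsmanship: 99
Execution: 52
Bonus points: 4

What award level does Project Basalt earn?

Weighted total:
  Technical merit 73 × 0.22 = 16.06
  Use of theme 58 × 0.31 = 17.98
  Craftsmanship 99 × 0.11 = 10.89
  Execution 52 × 0.36 = 18.72
Sum = 63.65
Bonus points: 63.65 + 4 = 67.65
67.65 is ≥ 64.5 and < 86 → Meets

Meets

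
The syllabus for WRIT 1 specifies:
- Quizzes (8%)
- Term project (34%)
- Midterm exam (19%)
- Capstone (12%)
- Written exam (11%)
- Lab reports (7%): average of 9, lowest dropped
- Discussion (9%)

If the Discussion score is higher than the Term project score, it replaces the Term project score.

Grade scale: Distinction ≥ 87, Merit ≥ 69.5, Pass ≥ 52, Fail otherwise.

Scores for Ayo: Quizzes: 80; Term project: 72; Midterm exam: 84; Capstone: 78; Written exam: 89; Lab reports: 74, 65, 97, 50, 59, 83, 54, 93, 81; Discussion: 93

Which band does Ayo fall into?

Lab reports: drop 50 → average of remaining 8 = 606/8 = 75.75
Discussion (93) > Term project (72), so Term project counts as 93.
Weighted total:
  Quizzes 80 × 0.08 = 6.4
  Term project 93 × 0.34 = 31.62
  Midterm exam 84 × 0.19 = 15.96
  Capstone 78 × 0.12 = 9.36
  Written exam 89 × 0.11 = 9.79
  Lab reports 75.75 × 0.07 = 5.3025
  Discussion 93 × 0.09 = 8.37
Sum = 86.8025
86.8025 is ≥ 69.5 and < 87 → Merit

Merit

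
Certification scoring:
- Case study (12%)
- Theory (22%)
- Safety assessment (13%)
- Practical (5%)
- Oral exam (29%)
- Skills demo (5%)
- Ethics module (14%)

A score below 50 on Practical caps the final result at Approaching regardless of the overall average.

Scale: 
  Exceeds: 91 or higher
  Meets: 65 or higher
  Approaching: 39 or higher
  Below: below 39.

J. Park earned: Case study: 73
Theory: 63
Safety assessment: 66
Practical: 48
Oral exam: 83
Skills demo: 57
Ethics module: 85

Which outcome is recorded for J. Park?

Approaching

Practical score 48 < 50: minimum not met.
Weighted total:
  Case study 73 × 0.12 = 8.76
  Theory 63 × 0.22 = 13.86
  Safety assessment 66 × 0.13 = 8.58
  Practical 48 × 0.05 = 2.4
  Oral exam 83 × 0.29 = 24.07
  Skills demo 57 × 0.05 = 2.85
  Ethics module 85 × 0.14 = 11.9
Sum = 72.42
72.42 would be Meets; cap at Approaching applies → Approaching.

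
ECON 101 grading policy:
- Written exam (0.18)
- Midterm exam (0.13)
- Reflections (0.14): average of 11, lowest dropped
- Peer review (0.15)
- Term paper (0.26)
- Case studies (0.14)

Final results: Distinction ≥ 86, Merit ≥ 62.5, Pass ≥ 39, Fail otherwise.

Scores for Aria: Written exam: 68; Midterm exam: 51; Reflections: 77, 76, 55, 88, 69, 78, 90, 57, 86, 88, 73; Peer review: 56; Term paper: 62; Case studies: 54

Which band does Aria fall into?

Pass

Reflections: drop 55 → average of remaining 10 = 782/10 = 78.2
Weighted total:
  Written exam 68 × 0.18 = 12.24
  Midterm exam 51 × 0.13 = 6.63
  Reflections 78.2 × 0.14 = 10.948
  Peer review 56 × 0.15 = 8.4
  Term paper 62 × 0.26 = 16.12
  Case studies 54 × 0.14 = 7.56
Sum = 61.898
61.898 is ≥ 39 and < 62.5 → Pass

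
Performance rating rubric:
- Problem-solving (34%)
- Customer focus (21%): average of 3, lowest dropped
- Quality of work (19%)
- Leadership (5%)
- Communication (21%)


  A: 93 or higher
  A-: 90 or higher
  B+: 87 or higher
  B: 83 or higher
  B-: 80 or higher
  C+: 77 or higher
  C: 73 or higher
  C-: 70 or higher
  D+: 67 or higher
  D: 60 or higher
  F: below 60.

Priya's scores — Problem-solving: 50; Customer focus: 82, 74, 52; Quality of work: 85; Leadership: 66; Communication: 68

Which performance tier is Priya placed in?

D+

Customer focus: drop 52 → average of remaining 2 = 156/2 = 78
Weighted total:
  Problem-solving 50 × 0.34 = 17
  Customer focus 78 × 0.21 = 16.38
  Quality of work 85 × 0.19 = 16.15
  Leadership 66 × 0.05 = 3.3
  Communication 68 × 0.21 = 14.28
Sum = 67.11
67.11 is ≥ 67 and < 70 → D+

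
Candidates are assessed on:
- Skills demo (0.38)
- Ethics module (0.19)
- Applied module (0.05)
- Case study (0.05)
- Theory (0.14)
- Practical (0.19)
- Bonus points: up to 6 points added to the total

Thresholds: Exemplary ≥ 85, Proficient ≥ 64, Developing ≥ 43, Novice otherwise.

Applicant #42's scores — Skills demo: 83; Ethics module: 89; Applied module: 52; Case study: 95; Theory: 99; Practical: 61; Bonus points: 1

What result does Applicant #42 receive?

Weighted total:
  Skills demo 83 × 0.38 = 31.54
  Ethics module 89 × 0.19 = 16.91
  Applied module 52 × 0.05 = 2.6
  Case study 95 × 0.05 = 4.75
  Theory 99 × 0.14 = 13.86
  Practical 61 × 0.19 = 11.59
Sum = 81.25
Bonus points: 81.25 + 1 = 82.25
82.25 is ≥ 64 and < 85 → Proficient

Proficient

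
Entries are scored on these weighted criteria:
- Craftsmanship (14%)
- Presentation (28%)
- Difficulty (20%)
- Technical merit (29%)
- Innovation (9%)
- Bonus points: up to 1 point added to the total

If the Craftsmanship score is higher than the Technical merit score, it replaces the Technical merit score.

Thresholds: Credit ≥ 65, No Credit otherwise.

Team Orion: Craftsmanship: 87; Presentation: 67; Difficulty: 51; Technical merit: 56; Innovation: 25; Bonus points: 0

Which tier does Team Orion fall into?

Credit

Craftsmanship (87) > Technical merit (56), so Technical merit counts as 87.
Weighted total:
  Craftsmanship 87 × 0.14 = 12.18
  Presentation 67 × 0.28 = 18.76
  Difficulty 51 × 0.2 = 10.2
  Technical merit 87 × 0.29 = 25.23
  Innovation 25 × 0.09 = 2.25
Sum = 68.62
Bonus points: 68.62 + 0 = 68.62
68.62 ≥ 65 → Credit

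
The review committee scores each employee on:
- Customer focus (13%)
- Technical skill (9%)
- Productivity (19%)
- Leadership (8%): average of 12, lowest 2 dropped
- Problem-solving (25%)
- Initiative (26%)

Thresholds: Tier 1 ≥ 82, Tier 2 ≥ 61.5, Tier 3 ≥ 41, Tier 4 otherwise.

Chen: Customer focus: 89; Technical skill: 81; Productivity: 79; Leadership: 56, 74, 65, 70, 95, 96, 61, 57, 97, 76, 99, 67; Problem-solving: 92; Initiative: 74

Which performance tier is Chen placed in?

Leadership: drop 56, 57 → average of remaining 10 = 800/10 = 80
Weighted total:
  Customer focus 89 × 0.13 = 11.57
  Technical skill 81 × 0.09 = 7.29
  Productivity 79 × 0.19 = 15.01
  Leadership 80 × 0.08 = 6.4
  Problem-solving 92 × 0.25 = 23
  Initiative 74 × 0.26 = 19.24
Sum = 82.51
82.51 ≥ 82 → Tier 1

Tier 1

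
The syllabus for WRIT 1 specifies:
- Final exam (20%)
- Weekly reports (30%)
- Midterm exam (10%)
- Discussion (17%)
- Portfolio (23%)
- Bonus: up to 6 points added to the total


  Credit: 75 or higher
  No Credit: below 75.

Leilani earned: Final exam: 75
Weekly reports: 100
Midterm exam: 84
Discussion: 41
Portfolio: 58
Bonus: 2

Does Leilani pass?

Credit

Weighted total:
  Final exam 75 × 0.2 = 15
  Weekly reports 100 × 0.3 = 30
  Midterm exam 84 × 0.1 = 8.4
  Discussion 41 × 0.17 = 6.97
  Portfolio 58 × 0.23 = 13.34
Sum = 73.71
Bonus: 73.71 + 2 = 75.71
75.71 ≥ 75 → Credit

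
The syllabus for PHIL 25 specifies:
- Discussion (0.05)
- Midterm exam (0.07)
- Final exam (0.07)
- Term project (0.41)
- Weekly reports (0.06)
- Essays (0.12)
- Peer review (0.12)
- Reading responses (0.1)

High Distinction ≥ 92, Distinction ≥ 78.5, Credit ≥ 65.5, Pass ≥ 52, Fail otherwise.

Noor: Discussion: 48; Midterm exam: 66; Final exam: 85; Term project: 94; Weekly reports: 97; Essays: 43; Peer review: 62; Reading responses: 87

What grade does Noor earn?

Weighted total:
  Discussion 48 × 0.05 = 2.4
  Midterm exam 66 × 0.07 = 4.62
  Final exam 85 × 0.07 = 5.95
  Term project 94 × 0.41 = 38.54
  Weekly reports 97 × 0.06 = 5.82
  Essays 43 × 0.12 = 5.16
  Peer review 62 × 0.12 = 7.44
  Reading responses 87 × 0.1 = 8.7
Sum = 78.63
78.63 is ≥ 78.5 and < 92 → Distinction

Distinction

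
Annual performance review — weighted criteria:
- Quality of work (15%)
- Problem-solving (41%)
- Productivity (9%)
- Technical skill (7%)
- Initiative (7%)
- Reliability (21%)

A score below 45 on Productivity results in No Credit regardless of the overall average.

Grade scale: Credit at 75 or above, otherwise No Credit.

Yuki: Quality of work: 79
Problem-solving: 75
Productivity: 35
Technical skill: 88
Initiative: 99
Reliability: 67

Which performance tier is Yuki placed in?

Productivity score 35 < 45: minimum not met.
Weighted total:
  Quality of work 79 × 0.15 = 11.85
  Problem-solving 75 × 0.41 = 30.75
  Productivity 35 × 0.09 = 3.15
  Technical skill 88 × 0.07 = 6.16
  Initiative 99 × 0.07 = 6.93
  Reliability 67 × 0.21 = 14.07
Sum = 72.91
Because the Productivity minimum was not met, the result is No Credit.

No Credit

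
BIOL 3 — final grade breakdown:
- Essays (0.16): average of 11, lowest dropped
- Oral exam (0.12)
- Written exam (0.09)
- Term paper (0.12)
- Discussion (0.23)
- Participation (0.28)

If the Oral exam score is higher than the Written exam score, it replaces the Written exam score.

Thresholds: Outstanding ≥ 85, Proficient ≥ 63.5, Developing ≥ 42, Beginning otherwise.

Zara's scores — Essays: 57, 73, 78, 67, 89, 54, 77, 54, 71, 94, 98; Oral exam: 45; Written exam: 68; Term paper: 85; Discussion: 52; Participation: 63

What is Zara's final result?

Developing

Essays: drop 54 → average of remaining 10 = 758/10 = 75.8
Oral exam (45) ≤ Written exam (68), so Written exam stays at 68.
Weighted total:
  Essays 75.8 × 0.16 = 12.128
  Oral exam 45 × 0.12 = 5.4
  Written exam 68 × 0.09 = 6.12
  Term paper 85 × 0.12 = 10.2
  Discussion 52 × 0.23 = 11.96
  Participation 63 × 0.28 = 17.64
Sum = 63.448
63.448 is ≥ 42 and < 63.5 → Developing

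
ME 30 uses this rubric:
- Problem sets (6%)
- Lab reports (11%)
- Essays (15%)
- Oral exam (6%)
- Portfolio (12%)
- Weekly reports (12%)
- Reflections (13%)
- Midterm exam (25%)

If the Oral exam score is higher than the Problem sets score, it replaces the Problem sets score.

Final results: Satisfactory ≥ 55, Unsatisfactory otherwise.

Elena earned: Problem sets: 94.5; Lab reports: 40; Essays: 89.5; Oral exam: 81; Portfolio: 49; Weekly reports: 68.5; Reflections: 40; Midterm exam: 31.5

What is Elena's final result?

Oral exam (81) ≤ Problem sets (94.5), so Problem sets stays at 94.5.
Weighted total:
  Problem sets 94.5 × 0.06 = 5.67
  Lab reports 40 × 0.11 = 4.4
  Essays 89.5 × 0.15 = 13.425
  Oral exam 81 × 0.06 = 4.86
  Portfolio 49 × 0.12 = 5.88
  Weekly reports 68.5 × 0.12 = 8.22
  Reflections 40 × 0.13 = 5.2
  Midterm exam 31.5 × 0.25 = 7.875
Sum = 55.53
55.53 ≥ 55 → Satisfactory

Satisfactory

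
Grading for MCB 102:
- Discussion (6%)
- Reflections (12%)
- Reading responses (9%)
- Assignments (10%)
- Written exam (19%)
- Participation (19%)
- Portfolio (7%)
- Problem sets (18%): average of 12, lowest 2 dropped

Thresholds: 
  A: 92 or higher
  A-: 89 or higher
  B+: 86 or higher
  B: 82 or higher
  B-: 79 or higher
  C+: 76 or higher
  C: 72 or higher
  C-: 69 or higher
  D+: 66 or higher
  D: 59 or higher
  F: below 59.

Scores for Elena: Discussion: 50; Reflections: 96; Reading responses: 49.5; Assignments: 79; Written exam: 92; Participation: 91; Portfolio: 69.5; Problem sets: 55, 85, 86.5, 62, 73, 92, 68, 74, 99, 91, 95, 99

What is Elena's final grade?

B

Problem sets: drop 55, 62 → average of remaining 10 = 862.5/10 = 86.25
Weighted total:
  Discussion 50 × 0.06 = 3
  Reflections 96 × 0.12 = 11.52
  Reading responses 49.5 × 0.09 = 4.455
  Assignments 79 × 0.1 = 7.9
  Written exam 92 × 0.19 = 17.48
  Participation 91 × 0.19 = 17.29
  Portfolio 69.5 × 0.07 = 4.865
  Problem sets 86.25 × 0.18 = 15.525
Sum = 82.035
82.035 is ≥ 82 and < 86 → B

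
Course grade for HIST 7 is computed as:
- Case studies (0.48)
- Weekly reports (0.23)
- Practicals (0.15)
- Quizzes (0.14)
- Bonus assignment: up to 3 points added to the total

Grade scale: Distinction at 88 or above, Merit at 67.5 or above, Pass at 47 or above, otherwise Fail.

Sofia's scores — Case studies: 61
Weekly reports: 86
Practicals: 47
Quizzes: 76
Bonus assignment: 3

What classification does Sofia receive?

Weighted total:
  Case studies 61 × 0.48 = 29.28
  Weekly reports 86 × 0.23 = 19.78
  Practicals 47 × 0.15 = 7.05
  Quizzes 76 × 0.14 = 10.64
Sum = 66.75
Bonus assignment: 66.75 + 3 = 69.75
69.75 is ≥ 67.5 and < 88 → Merit

Merit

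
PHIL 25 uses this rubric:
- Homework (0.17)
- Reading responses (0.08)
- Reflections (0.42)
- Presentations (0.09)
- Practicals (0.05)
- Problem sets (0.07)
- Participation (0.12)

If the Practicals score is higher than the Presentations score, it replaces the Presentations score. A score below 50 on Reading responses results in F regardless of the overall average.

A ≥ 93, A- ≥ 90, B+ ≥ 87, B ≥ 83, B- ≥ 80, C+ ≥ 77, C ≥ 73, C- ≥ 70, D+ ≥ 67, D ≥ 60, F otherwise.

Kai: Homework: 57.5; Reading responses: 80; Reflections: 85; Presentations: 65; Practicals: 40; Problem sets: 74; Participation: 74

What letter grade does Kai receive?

Practicals (40) ≤ Presentations (65), so Presentations stays at 65.
Reading responses score 80 ≥ 50: minimum met.
Weighted total:
  Homework 57.5 × 0.17 = 9.775
  Reading responses 80 × 0.08 = 6.4
  Reflections 85 × 0.42 = 35.7
  Presentations 65 × 0.09 = 5.85
  Practicals 40 × 0.05 = 2
  Problem sets 74 × 0.07 = 5.18
  Participation 74 × 0.12 = 8.88
Sum = 73.785
73.785 is ≥ 73 and < 77 → C

C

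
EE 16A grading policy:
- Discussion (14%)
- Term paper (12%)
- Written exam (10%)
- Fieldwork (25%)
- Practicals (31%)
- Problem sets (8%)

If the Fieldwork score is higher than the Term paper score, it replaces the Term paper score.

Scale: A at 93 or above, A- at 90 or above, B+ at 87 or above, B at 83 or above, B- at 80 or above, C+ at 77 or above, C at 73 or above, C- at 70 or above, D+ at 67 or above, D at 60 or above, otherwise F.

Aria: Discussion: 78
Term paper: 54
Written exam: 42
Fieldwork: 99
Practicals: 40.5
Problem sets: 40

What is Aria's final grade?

D+

Fieldwork (99) > Term paper (54), so Term paper counts as 99.
Weighted total:
  Discussion 78 × 0.14 = 10.92
  Term paper 99 × 0.12 = 11.88
  Written exam 42 × 0.1 = 4.2
  Fieldwork 99 × 0.25 = 24.75
  Practicals 40.5 × 0.31 = 12.555
  Problem sets 40 × 0.08 = 3.2
Sum = 67.505
67.505 is ≥ 67 and < 70 → D+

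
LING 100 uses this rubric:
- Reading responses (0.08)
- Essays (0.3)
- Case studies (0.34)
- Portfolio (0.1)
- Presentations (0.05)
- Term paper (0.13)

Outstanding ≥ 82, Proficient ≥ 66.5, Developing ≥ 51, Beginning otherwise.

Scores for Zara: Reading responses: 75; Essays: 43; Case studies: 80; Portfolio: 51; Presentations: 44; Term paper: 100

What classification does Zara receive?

Weighted total:
  Reading responses 75 × 0.08 = 6
  Essays 43 × 0.3 = 12.9
  Case studies 80 × 0.34 = 27.2
  Portfolio 51 × 0.1 = 5.1
  Presentations 44 × 0.05 = 2.2
  Term paper 100 × 0.13 = 13
Sum = 66.4
66.4 is ≥ 51 and < 66.5 → Developing

Developing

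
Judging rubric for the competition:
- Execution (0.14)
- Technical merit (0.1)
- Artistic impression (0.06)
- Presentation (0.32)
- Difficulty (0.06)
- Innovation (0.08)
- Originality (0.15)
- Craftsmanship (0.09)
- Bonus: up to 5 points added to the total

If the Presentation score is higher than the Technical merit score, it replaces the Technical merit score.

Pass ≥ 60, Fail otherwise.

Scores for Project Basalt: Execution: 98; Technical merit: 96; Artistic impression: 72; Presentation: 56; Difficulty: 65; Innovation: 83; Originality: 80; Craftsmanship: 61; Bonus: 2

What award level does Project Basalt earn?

Pass

Presentation (56) ≤ Technical merit (96), so Technical merit stays at 96.
Weighted total:
  Execution 98 × 0.14 = 13.72
  Technical merit 96 × 0.1 = 9.6
  Artistic impression 72 × 0.06 = 4.32
  Presentation 56 × 0.32 = 17.92
  Difficulty 65 × 0.06 = 3.9
  Innovation 83 × 0.08 = 6.64
  Originality 80 × 0.15 = 12
  Craftsmanship 61 × 0.09 = 5.49
Sum = 73.59
Bonus: 73.59 + 2 = 75.59
75.59 ≥ 60 → Pass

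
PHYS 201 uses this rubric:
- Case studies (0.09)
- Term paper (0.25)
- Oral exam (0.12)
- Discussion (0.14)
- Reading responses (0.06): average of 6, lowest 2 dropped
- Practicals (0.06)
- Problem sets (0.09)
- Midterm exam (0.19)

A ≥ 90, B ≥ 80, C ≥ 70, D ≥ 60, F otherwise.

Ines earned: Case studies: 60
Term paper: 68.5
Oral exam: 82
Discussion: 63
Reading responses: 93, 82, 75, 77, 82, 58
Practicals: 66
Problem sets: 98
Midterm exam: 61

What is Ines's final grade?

Reading responses: drop 58, 75 → average of remaining 4 = 334/4 = 83.5
Weighted total:
  Case studies 60 × 0.09 = 5.4
  Term paper 68.5 × 0.25 = 17.125
  Oral exam 82 × 0.12 = 9.84
  Discussion 63 × 0.14 = 8.82
  Reading responses 83.5 × 0.06 = 5.01
  Practicals 66 × 0.06 = 3.96
  Problem sets 98 × 0.09 = 8.82
  Midterm exam 61 × 0.19 = 11.59
Sum = 70.565
70.565 is ≥ 70 and < 80 → C

C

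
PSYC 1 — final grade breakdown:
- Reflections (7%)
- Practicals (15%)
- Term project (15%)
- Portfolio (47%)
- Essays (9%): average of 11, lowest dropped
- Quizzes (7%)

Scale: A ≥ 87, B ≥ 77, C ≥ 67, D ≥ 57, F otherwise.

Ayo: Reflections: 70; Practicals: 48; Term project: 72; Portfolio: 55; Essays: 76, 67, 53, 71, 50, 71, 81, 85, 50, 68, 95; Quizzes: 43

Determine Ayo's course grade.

D

Essays: drop 50 → average of remaining 10 = 717/10 = 71.7
Weighted total:
  Reflections 70 × 0.07 = 4.9
  Practicals 48 × 0.15 = 7.2
  Term project 72 × 0.15 = 10.8
  Portfolio 55 × 0.47 = 25.85
  Essays 71.7 × 0.09 = 6.453
  Quizzes 43 × 0.07 = 3.01
Sum = 58.213
58.213 is ≥ 57 and < 67 → D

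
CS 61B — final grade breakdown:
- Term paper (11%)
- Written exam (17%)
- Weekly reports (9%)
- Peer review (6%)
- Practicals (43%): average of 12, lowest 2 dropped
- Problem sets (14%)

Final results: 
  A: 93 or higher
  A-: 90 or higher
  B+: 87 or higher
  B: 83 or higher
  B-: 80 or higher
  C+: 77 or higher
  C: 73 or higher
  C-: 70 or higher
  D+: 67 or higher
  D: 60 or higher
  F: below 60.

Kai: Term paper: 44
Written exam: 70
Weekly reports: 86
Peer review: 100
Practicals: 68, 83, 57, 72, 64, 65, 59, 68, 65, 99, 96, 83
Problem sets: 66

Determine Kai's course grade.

Practicals: drop 57, 59 → average of remaining 10 = 763/10 = 76.3
Weighted total:
  Term paper 44 × 0.11 = 4.84
  Written exam 70 × 0.17 = 11.9
  Weekly reports 86 × 0.09 = 7.74
  Peer review 100 × 0.06 = 6
  Practicals 76.3 × 0.43 = 32.809
  Problem sets 66 × 0.14 = 9.24
Sum = 72.529
72.529 is ≥ 70 and < 73 → C-

C-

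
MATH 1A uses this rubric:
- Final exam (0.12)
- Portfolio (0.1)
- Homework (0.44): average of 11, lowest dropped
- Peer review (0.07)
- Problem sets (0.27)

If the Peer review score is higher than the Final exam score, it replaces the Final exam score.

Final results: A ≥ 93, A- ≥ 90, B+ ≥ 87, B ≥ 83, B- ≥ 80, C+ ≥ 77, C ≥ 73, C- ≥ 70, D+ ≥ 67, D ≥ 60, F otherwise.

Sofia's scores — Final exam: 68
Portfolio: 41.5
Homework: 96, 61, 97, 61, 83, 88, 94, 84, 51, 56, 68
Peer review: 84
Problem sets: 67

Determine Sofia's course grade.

Homework: drop 51 → average of remaining 10 = 788/10 = 78.8
Peer review (84) > Final exam (68), so Final exam counts as 84.
Weighted total:
  Final exam 84 × 0.12 = 10.08
  Portfolio 41.5 × 0.1 = 4.15
  Homework 78.8 × 0.44 = 34.672
  Peer review 84 × 0.07 = 5.88
  Problem sets 67 × 0.27 = 18.09
Sum = 72.872
72.872 is ≥ 70 and < 73 → C-

C-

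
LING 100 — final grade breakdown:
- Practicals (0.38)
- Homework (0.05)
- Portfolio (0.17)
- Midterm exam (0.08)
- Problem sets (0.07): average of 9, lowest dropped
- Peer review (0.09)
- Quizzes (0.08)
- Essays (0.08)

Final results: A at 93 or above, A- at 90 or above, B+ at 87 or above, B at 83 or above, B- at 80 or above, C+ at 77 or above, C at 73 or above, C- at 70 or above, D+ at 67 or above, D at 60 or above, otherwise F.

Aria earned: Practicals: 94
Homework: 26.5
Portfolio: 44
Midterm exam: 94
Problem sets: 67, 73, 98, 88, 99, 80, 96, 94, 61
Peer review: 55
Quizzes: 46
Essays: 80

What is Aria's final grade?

Problem sets: drop 61 → average of remaining 8 = 695/8 = 86.875
Weighted total:
  Practicals 94 × 0.38 = 35.72
  Homework 26.5 × 0.05 = 1.325
  Portfolio 44 × 0.17 = 7.48
  Midterm exam 94 × 0.08 = 7.52
  Problem sets 86.875 × 0.07 = 6.08125
  Peer review 55 × 0.09 = 4.95
  Quizzes 46 × 0.08 = 3.68
  Essays 80 × 0.08 = 6.4
Sum = 73.15625
73.15625 is ≥ 73 and < 77 → C

C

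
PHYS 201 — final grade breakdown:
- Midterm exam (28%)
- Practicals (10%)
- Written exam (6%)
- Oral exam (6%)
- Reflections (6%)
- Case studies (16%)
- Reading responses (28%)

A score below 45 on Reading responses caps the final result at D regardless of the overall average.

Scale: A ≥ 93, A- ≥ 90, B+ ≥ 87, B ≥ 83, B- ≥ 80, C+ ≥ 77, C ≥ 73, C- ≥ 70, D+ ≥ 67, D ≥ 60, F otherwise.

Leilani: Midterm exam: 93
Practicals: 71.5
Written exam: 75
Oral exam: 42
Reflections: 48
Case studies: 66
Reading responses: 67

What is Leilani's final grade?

C-

Reading responses score 67 ≥ 45: minimum met.
Weighted total:
  Midterm exam 93 × 0.28 = 26.04
  Practicals 71.5 × 0.1 = 7.15
  Written exam 75 × 0.06 = 4.5
  Oral exam 42 × 0.06 = 2.52
  Reflections 48 × 0.06 = 2.88
  Case studies 66 × 0.16 = 10.56
  Reading responses 67 × 0.28 = 18.76
Sum = 72.41
72.41 is ≥ 70 and < 73 → C-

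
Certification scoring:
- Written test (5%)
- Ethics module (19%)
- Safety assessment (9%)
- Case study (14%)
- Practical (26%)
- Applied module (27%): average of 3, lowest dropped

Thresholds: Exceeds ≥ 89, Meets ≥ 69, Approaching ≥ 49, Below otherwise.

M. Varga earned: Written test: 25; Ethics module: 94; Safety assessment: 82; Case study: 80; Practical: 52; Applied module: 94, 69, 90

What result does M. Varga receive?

Meets

Applied module: drop 69 → average of remaining 2 = 184/2 = 92
Weighted total:
  Written test 25 × 0.05 = 1.25
  Ethics module 94 × 0.19 = 17.86
  Safety assessment 82 × 0.09 = 7.38
  Case study 80 × 0.14 = 11.2
  Practical 52 × 0.26 = 13.52
  Applied module 92 × 0.27 = 24.84
Sum = 76.05
76.05 is ≥ 69 and < 89 → Meets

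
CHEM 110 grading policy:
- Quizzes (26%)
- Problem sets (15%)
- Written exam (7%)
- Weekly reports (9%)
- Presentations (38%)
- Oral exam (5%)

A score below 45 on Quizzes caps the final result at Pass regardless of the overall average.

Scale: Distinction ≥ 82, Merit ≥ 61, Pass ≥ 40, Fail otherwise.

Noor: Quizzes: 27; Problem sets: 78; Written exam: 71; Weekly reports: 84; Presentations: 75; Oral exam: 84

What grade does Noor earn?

Pass

Quizzes score 27 < 45: minimum not met.
Weighted total:
  Quizzes 27 × 0.26 = 7.02
  Problem sets 78 × 0.15 = 11.7
  Written exam 71 × 0.07 = 4.97
  Weekly reports 84 × 0.09 = 7.56
  Presentations 75 × 0.38 = 28.5
  Oral exam 84 × 0.05 = 4.2
Sum = 63.95
63.95 would be Merit; cap at Pass applies → Pass.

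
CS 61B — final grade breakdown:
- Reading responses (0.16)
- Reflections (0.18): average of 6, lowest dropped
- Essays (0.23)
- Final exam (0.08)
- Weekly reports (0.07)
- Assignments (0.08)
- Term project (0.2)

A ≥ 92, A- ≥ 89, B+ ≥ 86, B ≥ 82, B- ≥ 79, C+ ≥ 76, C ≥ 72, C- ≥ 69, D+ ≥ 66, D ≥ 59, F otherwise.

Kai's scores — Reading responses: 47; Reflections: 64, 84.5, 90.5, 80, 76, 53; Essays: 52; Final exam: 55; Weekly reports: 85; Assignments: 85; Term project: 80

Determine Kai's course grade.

D+

Reflections: drop 53 → average of remaining 5 = 395/5 = 79
Weighted total:
  Reading responses 47 × 0.16 = 7.52
  Reflections 79 × 0.18 = 14.22
  Essays 52 × 0.23 = 11.96
  Final exam 55 × 0.08 = 4.4
  Weekly reports 85 × 0.07 = 5.95
  Assignments 85 × 0.08 = 6.8
  Term project 80 × 0.2 = 16
Sum = 66.85
66.85 is ≥ 66 and < 69 → D+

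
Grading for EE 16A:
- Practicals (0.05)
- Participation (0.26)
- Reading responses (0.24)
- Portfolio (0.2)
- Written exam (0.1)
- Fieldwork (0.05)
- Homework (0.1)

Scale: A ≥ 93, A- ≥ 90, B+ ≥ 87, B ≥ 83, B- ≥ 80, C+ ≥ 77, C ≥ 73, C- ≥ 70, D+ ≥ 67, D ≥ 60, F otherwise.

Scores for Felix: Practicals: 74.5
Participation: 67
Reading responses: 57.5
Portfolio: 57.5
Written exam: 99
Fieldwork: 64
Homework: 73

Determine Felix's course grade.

D

Weighted total:
  Practicals 74.5 × 0.05 = 3.725
  Participation 67 × 0.26 = 17.42
  Reading responses 57.5 × 0.24 = 13.8
  Portfolio 57.5 × 0.2 = 11.5
  Written exam 99 × 0.1 = 9.9
  Fieldwork 64 × 0.05 = 3.2
  Homework 73 × 0.1 = 7.3
Sum = 66.845
66.845 is ≥ 60 and < 67 → D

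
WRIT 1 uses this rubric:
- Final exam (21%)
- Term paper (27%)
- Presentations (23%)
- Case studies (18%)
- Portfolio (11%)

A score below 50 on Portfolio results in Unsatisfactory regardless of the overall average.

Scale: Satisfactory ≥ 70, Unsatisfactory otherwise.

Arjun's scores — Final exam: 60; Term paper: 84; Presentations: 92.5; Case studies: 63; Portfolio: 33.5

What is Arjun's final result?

Portfolio score 33.5 < 50: minimum not met.
Weighted total:
  Final exam 60 × 0.21 = 12.6
  Term paper 84 × 0.27 = 22.68
  Presentations 92.5 × 0.23 = 21.275
  Case studies 63 × 0.18 = 11.34
  Portfolio 33.5 × 0.11 = 3.685
Sum = 71.58
Because the Portfolio minimum was not met, the result is Unsatisfactory.

Unsatisfactory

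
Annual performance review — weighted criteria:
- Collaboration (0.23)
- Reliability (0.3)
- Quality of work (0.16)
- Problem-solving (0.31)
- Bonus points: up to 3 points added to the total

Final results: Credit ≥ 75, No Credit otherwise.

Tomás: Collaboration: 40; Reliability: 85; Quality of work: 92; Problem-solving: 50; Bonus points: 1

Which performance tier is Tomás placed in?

No Credit

Weighted total:
  Collaboration 40 × 0.23 = 9.2
  Reliability 85 × 0.3 = 25.5
  Quality of work 92 × 0.16 = 14.72
  Problem-solving 50 × 0.31 = 15.5
Sum = 64.92
Bonus points: 64.92 + 1 = 65.92
65.92 < 75 → No Credit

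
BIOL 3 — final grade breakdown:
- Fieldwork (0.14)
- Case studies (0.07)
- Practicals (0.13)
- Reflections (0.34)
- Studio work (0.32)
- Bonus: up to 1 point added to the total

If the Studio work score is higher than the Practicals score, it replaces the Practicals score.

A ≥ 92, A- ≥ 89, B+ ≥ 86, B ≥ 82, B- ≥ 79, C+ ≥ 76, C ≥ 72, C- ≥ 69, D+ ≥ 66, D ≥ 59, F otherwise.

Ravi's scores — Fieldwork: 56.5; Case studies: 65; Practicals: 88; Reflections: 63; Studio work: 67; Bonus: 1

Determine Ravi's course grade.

Studio work (67) ≤ Practicals (88), so Practicals stays at 88.
Weighted total:
  Fieldwork 56.5 × 0.14 = 7.91
  Case studies 65 × 0.07 = 4.55
  Practicals 88 × 0.13 = 11.44
  Reflections 63 × 0.34 = 21.42
  Studio work 67 × 0.32 = 21.44
Sum = 66.76
Bonus: 66.76 + 1 = 67.76
67.76 is ≥ 66 and < 69 → D+

D+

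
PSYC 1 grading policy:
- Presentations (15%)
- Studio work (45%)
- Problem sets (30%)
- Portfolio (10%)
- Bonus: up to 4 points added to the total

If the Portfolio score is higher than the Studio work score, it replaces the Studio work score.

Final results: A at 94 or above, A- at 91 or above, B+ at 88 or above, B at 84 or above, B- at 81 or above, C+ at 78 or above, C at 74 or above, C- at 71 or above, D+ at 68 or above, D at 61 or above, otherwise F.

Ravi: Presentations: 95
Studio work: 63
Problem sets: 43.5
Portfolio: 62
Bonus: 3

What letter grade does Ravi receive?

D

Portfolio (62) ≤ Studio work (63), so Studio work stays at 63.
Weighted total:
  Presentations 95 × 0.15 = 14.25
  Studio work 63 × 0.45 = 28.35
  Problem sets 43.5 × 0.3 = 13.05
  Portfolio 62 × 0.1 = 6.2
Sum = 61.85
Bonus: 61.85 + 3 = 64.85
64.85 is ≥ 61 and < 68 → D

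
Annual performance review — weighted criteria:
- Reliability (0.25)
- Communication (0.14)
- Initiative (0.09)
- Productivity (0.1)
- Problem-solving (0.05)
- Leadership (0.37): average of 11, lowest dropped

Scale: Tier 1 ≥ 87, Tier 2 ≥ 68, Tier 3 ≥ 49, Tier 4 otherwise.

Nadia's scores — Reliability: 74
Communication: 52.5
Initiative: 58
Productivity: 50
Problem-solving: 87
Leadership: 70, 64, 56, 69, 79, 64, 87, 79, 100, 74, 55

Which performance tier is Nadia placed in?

Tier 3

Leadership: drop 55 → average of remaining 10 = 742/10 = 74.2
Weighted total:
  Reliability 74 × 0.25 = 18.5
  Communication 52.5 × 0.14 = 7.35
  Initiative 58 × 0.09 = 5.22
  Productivity 50 × 0.1 = 5
  Problem-solving 87 × 0.05 = 4.35
  Leadership 74.2 × 0.37 = 27.454
Sum = 67.874
67.874 is ≥ 49 and < 68 → Tier 3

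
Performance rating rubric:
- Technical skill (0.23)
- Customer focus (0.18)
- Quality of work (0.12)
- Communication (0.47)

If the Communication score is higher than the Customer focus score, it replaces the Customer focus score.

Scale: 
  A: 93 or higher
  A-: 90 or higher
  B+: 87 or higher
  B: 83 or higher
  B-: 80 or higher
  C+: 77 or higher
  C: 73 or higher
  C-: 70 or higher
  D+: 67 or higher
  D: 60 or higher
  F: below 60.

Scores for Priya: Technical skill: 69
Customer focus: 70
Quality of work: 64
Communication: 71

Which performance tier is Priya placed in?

D+

Communication (71) > Customer focus (70), so Customer focus counts as 71.
Weighted total:
  Technical skill 69 × 0.23 = 15.87
  Customer focus 71 × 0.18 = 12.78
  Quality of work 64 × 0.12 = 7.68
  Communication 71 × 0.47 = 33.37
Sum = 69.7
69.7 is ≥ 67 and < 70 → D+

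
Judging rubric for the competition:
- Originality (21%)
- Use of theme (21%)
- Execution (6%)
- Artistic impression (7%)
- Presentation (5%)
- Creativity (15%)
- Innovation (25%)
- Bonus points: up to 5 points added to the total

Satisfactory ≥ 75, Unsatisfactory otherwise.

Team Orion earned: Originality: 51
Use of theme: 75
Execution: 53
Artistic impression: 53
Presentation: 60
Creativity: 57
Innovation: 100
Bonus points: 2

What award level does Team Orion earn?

Weighted total:
  Originality 51 × 0.21 = 10.71
  Use of theme 75 × 0.21 = 15.75
  Execution 53 × 0.06 = 3.18
  Artistic impression 53 × 0.07 = 3.71
  Presentation 60 × 0.05 = 3
  Creativity 57 × 0.15 = 8.55
  Innovation 100 × 0.25 = 25
Sum = 69.9
Bonus points: 69.9 + 2 = 71.9
71.9 < 75 → Unsatisfactory

Unsatisfactory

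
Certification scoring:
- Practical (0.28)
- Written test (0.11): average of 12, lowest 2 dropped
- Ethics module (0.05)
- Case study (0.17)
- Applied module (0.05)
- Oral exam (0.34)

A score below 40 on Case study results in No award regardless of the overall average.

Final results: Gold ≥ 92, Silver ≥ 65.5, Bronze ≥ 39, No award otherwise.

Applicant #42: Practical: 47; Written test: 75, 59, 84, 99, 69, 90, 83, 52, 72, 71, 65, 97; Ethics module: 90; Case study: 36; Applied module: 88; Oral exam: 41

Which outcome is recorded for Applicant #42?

No award

Written test: drop 52, 59 → average of remaining 10 = 805/10 = 80.5
Case study score 36 < 40: minimum not met.
Weighted total:
  Practical 47 × 0.28 = 13.16
  Written test 80.5 × 0.11 = 8.855
  Ethics module 90 × 0.05 = 4.5
  Case study 36 × 0.17 = 6.12
  Applied module 88 × 0.05 = 4.4
  Oral exam 41 × 0.34 = 13.94
Sum = 50.975
Because the Case study minimum was not met, the result is No award.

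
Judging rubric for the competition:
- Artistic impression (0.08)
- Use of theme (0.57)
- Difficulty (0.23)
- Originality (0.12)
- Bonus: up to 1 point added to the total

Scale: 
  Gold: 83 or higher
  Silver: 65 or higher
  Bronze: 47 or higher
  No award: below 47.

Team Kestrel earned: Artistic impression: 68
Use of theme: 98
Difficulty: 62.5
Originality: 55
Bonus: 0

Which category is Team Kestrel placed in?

Weighted total:
  Artistic impression 68 × 0.08 = 5.44
  Use of theme 98 × 0.57 = 55.86
  Difficulty 62.5 × 0.23 = 14.375
  Originality 55 × 0.12 = 6.6
Sum = 82.275
Bonus: 82.275 + 0 = 82.275
82.275 is ≥ 65 and < 83 → Silver

Silver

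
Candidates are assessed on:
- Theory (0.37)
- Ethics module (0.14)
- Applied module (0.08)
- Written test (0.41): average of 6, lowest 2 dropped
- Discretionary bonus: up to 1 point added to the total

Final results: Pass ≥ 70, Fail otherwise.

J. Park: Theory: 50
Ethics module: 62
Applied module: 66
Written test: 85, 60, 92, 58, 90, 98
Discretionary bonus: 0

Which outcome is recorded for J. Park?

Fail

Written test: drop 58, 60 → average of remaining 4 = 365/4 = 91.25
Weighted total:
  Theory 50 × 0.37 = 18.5
  Ethics module 62 × 0.14 = 8.68
  Applied module 66 × 0.08 = 5.28
  Written test 91.25 × 0.41 = 37.4125
Sum = 69.8725
Discretionary bonus: 69.8725 + 0 = 69.8725
69.8725 < 70 → Fail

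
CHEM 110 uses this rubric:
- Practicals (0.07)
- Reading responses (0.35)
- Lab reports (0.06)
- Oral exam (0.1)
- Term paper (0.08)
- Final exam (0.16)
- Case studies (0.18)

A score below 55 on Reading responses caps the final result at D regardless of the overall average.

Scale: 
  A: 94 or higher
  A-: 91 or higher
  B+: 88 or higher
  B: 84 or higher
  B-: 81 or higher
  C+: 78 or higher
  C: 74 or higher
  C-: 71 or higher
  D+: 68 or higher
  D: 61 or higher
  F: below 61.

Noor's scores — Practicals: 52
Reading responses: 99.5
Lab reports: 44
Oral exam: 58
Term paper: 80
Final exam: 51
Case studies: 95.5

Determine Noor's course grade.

C+

Reading responses score 99.5 ≥ 55: minimum met.
Weighted total:
  Practicals 52 × 0.07 = 3.64
  Reading responses 99.5 × 0.35 = 34.825
  Lab reports 44 × 0.06 = 2.64
  Oral exam 58 × 0.1 = 5.8
  Term paper 80 × 0.08 = 6.4
  Final exam 51 × 0.16 = 8.16
  Case studies 95.5 × 0.18 = 17.19
Sum = 78.655
78.655 is ≥ 78 and < 81 → C+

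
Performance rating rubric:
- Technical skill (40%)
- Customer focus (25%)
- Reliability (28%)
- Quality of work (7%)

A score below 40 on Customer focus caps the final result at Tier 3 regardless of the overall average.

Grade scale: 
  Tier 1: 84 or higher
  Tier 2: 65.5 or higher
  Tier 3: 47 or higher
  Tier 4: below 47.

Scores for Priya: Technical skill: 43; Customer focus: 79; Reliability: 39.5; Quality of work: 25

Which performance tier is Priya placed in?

Customer focus score 79 ≥ 40: minimum met.
Weighted total:
  Technical skill 43 × 0.4 = 17.2
  Customer focus 79 × 0.25 = 19.75
  Reliability 39.5 × 0.28 = 11.06
  Quality of work 25 × 0.07 = 1.75
Sum = 49.76
49.76 is ≥ 47 and < 65.5 → Tier 3

Tier 3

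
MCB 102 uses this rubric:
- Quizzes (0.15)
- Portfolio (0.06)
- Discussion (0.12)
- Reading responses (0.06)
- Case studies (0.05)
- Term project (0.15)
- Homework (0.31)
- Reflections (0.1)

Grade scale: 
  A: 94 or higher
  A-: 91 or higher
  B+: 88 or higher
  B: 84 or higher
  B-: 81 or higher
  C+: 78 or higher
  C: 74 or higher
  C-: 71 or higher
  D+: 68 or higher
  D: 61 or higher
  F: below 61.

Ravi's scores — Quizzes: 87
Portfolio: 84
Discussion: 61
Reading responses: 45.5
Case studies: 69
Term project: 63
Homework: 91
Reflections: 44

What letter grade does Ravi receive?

C-

Weighted total:
  Quizzes 87 × 0.15 = 13.05
  Portfolio 84 × 0.06 = 5.04
  Discussion 61 × 0.12 = 7.32
  Reading responses 45.5 × 0.06 = 2.73
  Case studies 69 × 0.05 = 3.45
  Term project 63 × 0.15 = 9.45
  Homework 91 × 0.31 = 28.21
  Reflections 44 × 0.1 = 4.4
Sum = 73.65
73.65 is ≥ 71 and < 74 → C-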